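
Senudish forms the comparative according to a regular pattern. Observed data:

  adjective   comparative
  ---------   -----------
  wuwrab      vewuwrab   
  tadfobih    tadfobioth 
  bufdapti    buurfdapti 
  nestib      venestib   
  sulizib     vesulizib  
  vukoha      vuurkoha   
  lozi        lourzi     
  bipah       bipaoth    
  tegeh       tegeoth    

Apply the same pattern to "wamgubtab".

vewamgubtab

tadfobih and sulizib both have last vowel 'i' yet inflect differently (tadfobioth, vesulizib), so the last vowel is not what conditions the rule; the final letter is.
"wamgubtab" ends in -b. The stems ending in -b (sulizib → vesulizib, nestib → venestib, wuwrab → vewuwrab) add the prefix ve-.
So wamgubtab → vewamgubtab.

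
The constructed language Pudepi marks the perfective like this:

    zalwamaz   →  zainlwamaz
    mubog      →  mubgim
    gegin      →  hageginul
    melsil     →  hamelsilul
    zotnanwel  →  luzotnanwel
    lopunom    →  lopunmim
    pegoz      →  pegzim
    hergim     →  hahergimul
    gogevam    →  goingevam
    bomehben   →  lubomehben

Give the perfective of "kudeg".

pegoz and zalwamaz both end in -z yet inflect differently (pegzim, zainlwamaz), so the final letter is not what conditions the rule; the last vowel is.
"kudeg" has last vowel 'e'. The stems whose last vowel is 'e' (zotnanwel → luzotnanwel, bomehben → lubomehben) add the prefix lu-.
So kudeg → lukudeg.

lukudeg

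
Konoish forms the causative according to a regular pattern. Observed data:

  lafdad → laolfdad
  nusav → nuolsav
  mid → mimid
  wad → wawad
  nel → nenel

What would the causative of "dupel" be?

duolpel

lafdad and mid both end in -d yet inflect differently (laolfdad, mimid), so the final letter is not what conditions the rule; the number of vowels is.
"dupel" has 2 vowels. The stems with 2 vowels (lafdad → laolfdad, nusav → nuolsav) insert -ol- after the first vowel.
The other pattern: stems with 1 vowel repeat the first consonant+vowel as a prefix.
So dupel → duolpel.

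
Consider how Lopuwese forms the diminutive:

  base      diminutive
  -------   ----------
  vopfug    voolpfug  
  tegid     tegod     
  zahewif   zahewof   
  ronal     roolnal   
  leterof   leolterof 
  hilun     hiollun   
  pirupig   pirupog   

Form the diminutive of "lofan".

"lofan" has last vowel 'a'. The one such stem in the data (ronal → roolnal) inserts -ol- after the first vowel (as do leterof, vopfug), so the same rule applies.
So lofan → loolfan.

loolfan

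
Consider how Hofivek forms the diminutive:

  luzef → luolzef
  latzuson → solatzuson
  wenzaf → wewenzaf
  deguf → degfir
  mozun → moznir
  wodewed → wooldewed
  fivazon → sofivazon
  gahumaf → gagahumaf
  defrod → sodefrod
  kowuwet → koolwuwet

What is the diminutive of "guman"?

defrod and wodewed both end in -d yet inflect differently (sodefrod, wooldewed), so the final letter is not what conditions the rule; the last vowel is.
"guman" has last vowel 'a'. The stems whose last vowel is 'a' (gahumaf → gagahumaf, wenzaf → wewenzaf) repeat the first consonant+vowel as a prefix.
The other patterns: stems whose last vowel is 'o' add the prefix so-; stems whose last vowel is 'e' insert -ol- after the first vowel; stems whose last vowel is 'u' delete the last vowel and add -ir.
So guman → guguman.

guguman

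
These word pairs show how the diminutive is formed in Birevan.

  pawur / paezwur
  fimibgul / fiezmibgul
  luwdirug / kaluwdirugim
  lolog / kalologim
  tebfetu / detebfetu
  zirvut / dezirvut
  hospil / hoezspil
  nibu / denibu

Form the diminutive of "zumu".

zirvut and luwdirug both have last vowel 'u' yet inflect differently (dezirvut, kaluwdirugim), so the last vowel is not what conditions the rule; the final letter is.
"zumu" ends in -u. The stems ending in -u (nibu → denibu, tebfetu → detebfetu) add the prefix de-.
So zumu → dezumu.

dezumu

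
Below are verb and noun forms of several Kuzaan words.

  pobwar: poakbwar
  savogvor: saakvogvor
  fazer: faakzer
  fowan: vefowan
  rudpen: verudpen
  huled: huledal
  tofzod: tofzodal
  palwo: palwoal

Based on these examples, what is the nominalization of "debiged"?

pobwar and fowan both have last vowel 'a' yet inflect differently (poakbwar, vefowan), so the last vowel is not what conditions the rule; the final letter is.
"debiged" ends in -d. The stems ending in -d (huled → huledal, tofzod → tofzodal) add -al.
So debiged → debigedal.

debigedal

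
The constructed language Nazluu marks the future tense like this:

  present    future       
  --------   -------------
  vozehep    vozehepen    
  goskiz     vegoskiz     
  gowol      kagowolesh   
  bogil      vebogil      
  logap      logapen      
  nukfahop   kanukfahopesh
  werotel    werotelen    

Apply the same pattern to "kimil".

bogil and gowol both end in -l yet inflect differently (vebogil, kagowolesh), so the final letter is not what conditions the rule; the last vowel is.
"kimil" has last vowel 'i'. The stems whose last vowel is 'i' (goskiz → vegoskiz, bogil → vebogil) add the prefix ve-.
The other patterns: stems whose last vowel is 'o' add ka- … -esh around the stem; stems whose last vowel is 'a' or 'e' add -en.
So kimil → vekimil.

vekimil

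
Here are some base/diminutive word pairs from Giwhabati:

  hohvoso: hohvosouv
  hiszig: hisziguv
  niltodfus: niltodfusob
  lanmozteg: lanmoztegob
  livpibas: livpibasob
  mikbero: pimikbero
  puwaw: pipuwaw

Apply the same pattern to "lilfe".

hiszig and lanmozteg both end in -g yet inflect differently (hisziguv, lanmoztegob), so the final letter is not what conditions the rule; the first letter is.
"lilfe" begins with l-. The stems beginning with l- (lanmozteg → lanmoztegob, livpibas → livpibasob) add -ob.
The other patterns: stems beginning with h- add -uv; stems beginning with m- or p- add the prefix pi-.
So lilfe → lilfeob.

lilfeob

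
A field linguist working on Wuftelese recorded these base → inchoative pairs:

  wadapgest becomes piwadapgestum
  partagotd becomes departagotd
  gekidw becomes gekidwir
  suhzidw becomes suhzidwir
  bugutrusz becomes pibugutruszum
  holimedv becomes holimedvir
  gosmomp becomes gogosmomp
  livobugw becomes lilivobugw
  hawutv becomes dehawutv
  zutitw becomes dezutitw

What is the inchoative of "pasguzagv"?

papasguzagv

holimedv and hawutv both end in -v yet inflect differently (holimedvir, dehawutv), so the final letter is not what conditions the rule; the second-to-last letter is.
"pasguzagv" has second-to-last letter 'g'. The one such stem in the data (livobugw → lilivobugw) repeats the first consonant+vowel as a prefix (as does gosmomp), so the same rule applies.
So pasguzagv → papasguzagv.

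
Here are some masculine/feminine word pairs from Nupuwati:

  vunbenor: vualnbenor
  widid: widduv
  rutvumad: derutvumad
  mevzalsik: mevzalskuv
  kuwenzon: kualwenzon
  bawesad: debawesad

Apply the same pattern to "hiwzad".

bawesad and widid both end in -d yet inflect differently (debawesad, widduv), so the final letter is not what conditions the rule; the last vowel is.
"hiwzad" has last vowel 'a'. The stems whose last vowel is 'a' (bawesad → debawesad, rutvumad → derutvumad) add the prefix de-.
So hiwzad → dehiwzad.

dehiwzad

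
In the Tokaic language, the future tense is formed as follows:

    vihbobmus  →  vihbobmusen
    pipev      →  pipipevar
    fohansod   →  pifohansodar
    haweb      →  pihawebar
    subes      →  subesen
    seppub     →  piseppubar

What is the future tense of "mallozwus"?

"mallozwus" ends in -s. The stems ending in -s (vihbobmus → vihbobmusen, subes → subesen) add -en.
The other pattern: stems ending in -b, -d or -v add pi- … -ar around the stem.
So mallozwus → mallozwusen.

mallozwusen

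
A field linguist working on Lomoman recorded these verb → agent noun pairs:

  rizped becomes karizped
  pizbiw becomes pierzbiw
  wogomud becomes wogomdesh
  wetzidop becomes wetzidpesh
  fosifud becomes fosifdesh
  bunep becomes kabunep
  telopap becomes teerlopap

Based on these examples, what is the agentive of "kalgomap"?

kaerlgomap

"kalgomap" has last vowel 'a'. The one such stem in the data (telopap → teerlopap) inserts -er- after the first vowel (as does pizbiw), so the same rule applies.
So kalgomap → kaerlgomap.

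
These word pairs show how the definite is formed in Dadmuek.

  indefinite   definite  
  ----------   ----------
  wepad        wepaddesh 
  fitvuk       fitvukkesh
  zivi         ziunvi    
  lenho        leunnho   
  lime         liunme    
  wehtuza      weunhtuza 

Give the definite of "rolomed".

rolomeddesh

wepad and wehtuza both have last vowel 'a' yet inflect differently (wepaddesh, weunhtuza), so the last vowel is not what conditions the rule; whether the stem ends in a vowel or a consonant is.
"rolomed" ends in a consonant. The stems ending in a consonant (wepad → wepaddesh, fitvuk → fitvukkesh) double the final consonant and add -esh.
So rolomed → rolomeddesh.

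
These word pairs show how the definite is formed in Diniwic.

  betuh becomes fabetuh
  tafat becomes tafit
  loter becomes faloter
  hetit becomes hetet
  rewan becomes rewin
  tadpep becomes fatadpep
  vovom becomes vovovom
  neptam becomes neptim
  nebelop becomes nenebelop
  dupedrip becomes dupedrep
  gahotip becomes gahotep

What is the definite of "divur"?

fadivur

"divur" has last vowel 'u'. The one such stem in the data (betuh → fabetuh) adds the prefix fa-, so the same rule applies.
The other patterns: stems whose last vowel is 'i' change the last vowel to 'e'; stems whose last vowel is 'o' repeat the first consonant+vowel as a prefix; stems whose last vowel is 'a' change the last vowel to 'i'.
So divur → fadivur.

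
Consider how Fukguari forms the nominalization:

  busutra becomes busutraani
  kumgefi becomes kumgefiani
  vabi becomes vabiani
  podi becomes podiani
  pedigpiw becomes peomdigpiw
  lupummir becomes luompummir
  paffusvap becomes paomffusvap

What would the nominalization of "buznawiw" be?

buomznawiw

kumgefi and pedigpiw both have last vowel 'i' yet inflect differently (kumgefiani, peomdigpiw), so the last vowel is not what conditions the rule; whether the stem ends in a vowel or a consonant is.
"buznawiw" ends in a consonant. The stems ending in a consonant (pedigpiw → peomdigpiw, lupummir → luompummir, paffusvap → paomffusvap) insert -om- after the first vowel.
The other pattern: stems ending in a vowel add -ani.
So buznawiw → buomznawiw.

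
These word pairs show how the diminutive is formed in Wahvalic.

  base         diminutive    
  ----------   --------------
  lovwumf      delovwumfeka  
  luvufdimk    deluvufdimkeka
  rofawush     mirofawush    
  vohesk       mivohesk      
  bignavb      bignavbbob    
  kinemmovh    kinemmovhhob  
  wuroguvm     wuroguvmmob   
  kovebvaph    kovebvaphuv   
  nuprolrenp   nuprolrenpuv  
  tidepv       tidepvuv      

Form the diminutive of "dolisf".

midolisf

"dolisf" has second-to-last letter 's'. The stems whose second-to-last letter is 's' (rofawush → mirofawush, vohesk → mivohesk) add the prefix mi-.
The other patterns: stems whose second-to-last letter is 'm' add de- … -eka around the stem; stems whose second-to-last letter is 'v' double the final consonant and add -ob; stems whose second-to-last letter is 'n' or 'p' add -uv.
So dolisf → midolisf.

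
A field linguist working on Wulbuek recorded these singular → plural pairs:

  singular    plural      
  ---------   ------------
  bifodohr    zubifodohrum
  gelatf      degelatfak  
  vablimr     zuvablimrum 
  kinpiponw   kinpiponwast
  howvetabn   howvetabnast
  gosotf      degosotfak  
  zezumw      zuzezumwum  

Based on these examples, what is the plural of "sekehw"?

zusekehwum

kinpiponw and zezumw both end in -w yet inflect differently (kinpiponwast, zuzezumwum), so the final letter is not what conditions the rule; the second-to-last letter is.
"sekehw" has second-to-last letter 'h'. The one such stem in the data (bifodohr → zubifodohrum) adds zu- … -um around the stem, so the same rule applies.
The other patterns: stems whose second-to-last letter is 't' add de- … -ak around the stem; stems whose second-to-last letter is 'b' or 'n' add -ast.
So sekehw → zusekehwum.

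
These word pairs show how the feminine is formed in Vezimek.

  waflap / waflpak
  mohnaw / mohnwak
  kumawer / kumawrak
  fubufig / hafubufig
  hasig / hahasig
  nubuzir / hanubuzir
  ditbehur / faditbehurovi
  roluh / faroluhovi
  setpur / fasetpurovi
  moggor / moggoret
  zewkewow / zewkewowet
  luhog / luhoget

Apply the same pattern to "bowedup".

fabowedupovi

kumawer and nubuzir both end in -r yet inflect differently (kumawrak, hanubuzir), so the final letter is not what conditions the rule; the last vowel is.
"bowedup" has last vowel 'u'. The stems whose last vowel is 'u' (ditbehur → faditbehurovi, roluh → faroluhovi, setpur → fasetpurovi) add fa- … -ovi around the stem.
So bowedup → fabowedupovi.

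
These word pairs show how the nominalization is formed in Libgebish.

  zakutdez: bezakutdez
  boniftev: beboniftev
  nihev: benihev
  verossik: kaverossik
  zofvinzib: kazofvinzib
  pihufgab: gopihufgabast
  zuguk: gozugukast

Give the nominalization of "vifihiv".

kavifihiv

zofvinzib and pihufgab both end in -b yet inflect differently (kazofvinzib, gopihufgabast), so the final letter is not what conditions the rule; the last vowel is.
"vifihiv" has last vowel 'i'. The stems whose last vowel is 'i' (verossik → kaverossik, zofvinzib → kazofvinzib) add the prefix ka-.
The other patterns: stems whose last vowel is 'e' add the prefix be-; stems whose last vowel is 'a' or 'u' add go- … -ast around the stem.
So vifihiv → kavifihiv.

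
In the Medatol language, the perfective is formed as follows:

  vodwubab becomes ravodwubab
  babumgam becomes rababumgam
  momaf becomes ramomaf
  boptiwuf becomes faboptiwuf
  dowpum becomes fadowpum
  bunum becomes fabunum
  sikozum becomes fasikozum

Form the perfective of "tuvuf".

momaf and boptiwuf both end in -f yet inflect differently (ramomaf, faboptiwuf), so the final letter is not what conditions the rule; the last vowel is.
"tuvuf" has last vowel 'u'. The stems whose last vowel is 'u' (boptiwuf → faboptiwuf, dowpum → fadowpum, bunum → fabunum) add the prefix fa-.
The other pattern: stems whose last vowel is 'a' add the prefix ra-.
So tuvuf → fatuvuf.

fatuvuf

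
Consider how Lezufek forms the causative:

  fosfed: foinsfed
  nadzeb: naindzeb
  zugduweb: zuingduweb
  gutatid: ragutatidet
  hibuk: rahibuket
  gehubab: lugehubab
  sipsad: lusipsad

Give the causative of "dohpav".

ludohpav

"dohpav" has last vowel 'a'. The stems whose last vowel is 'a' (gehubab → lugehubab, sipsad → lusipsad) add the prefix lu-.
So dohpav → ludohpav.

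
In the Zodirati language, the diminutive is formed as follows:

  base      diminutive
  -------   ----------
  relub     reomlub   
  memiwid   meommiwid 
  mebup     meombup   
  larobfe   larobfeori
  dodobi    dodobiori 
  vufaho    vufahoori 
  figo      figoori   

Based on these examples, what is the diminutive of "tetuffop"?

teomtuffop

memiwid and dodobi both have last vowel 'i' yet inflect differently (meommiwid, dodobiori), so the last vowel is not what conditions the rule; whether the stem ends in a vowel or a consonant is.
"tetuffop" ends in a consonant. The stems ending in a consonant (relub → reomlub, memiwid → meommiwid, mebup → meombup) insert -om- after the first vowel.
The other pattern: stems ending in a vowel add -ori.
So tetuffop → teomtuffop.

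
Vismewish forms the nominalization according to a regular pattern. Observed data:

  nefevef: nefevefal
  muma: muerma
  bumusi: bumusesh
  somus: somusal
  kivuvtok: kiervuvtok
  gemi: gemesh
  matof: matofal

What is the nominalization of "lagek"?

kivuvtok and matof both have last vowel 'o' yet inflect differently (kiervuvtok, matofal), so the last vowel is not what conditions the rule; the final letter is.
"lagek" ends in -k. The one such stem in the data (kivuvtok → kiervuvtok) inserts -er- after the first vowel (as does muma), so the same rule applies.
The other patterns: stems ending in -i drop the final letter and add -esh; stems ending in -f or -s add -al.
So lagek → laergek.

laergek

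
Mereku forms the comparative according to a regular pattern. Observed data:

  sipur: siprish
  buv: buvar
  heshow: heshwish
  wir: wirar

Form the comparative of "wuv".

"wuv" has 1 vowel. The stems with 1 vowel (buv → buvar, wir → wirar) add -ar.
The other pattern: stems with 2 vowels delete the last vowel and add -ish.
So wuv → wuvar.

wuvar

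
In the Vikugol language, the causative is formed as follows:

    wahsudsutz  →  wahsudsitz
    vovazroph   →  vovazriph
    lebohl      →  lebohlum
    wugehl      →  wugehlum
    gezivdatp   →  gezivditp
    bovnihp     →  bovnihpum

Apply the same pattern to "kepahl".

kepahlum

bovnihp and gezivdatp both end in -p yet inflect differently (bovnihpum, gezivditp), so the final letter is not what conditions the rule; the second-to-last letter is.
"kepahl" has second-to-last letter 'h'. The stems whose second-to-last letter is 'h' (wugehl → wugehlum, lebohl → lebohlum, bovnihp → bovnihpum) add -um.
The other pattern: stems whose second-to-last letter is 'p' or 't' change the last vowel to 'i'.
So kepahl → kepahlum.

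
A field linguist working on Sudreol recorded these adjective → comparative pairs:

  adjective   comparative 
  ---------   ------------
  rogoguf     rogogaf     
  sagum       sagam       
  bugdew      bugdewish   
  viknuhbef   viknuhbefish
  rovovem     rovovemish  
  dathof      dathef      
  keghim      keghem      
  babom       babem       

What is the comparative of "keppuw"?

keppaw

rogoguf and viknuhbef both end in -f yet inflect differently (rogogaf, viknuhbefish), so the final letter is not what conditions the rule; the last vowel is.
"keppuw" has last vowel 'u'. The stems whose last vowel is 'u' (rogoguf → rogogaf, sagum → sagam) change the last vowel to 'a'.
The other patterns: stems whose last vowel is 'e' add -ish; stems whose last vowel is 'i' or 'o' change the last vowel to 'e'.
So keppuw → keppaw.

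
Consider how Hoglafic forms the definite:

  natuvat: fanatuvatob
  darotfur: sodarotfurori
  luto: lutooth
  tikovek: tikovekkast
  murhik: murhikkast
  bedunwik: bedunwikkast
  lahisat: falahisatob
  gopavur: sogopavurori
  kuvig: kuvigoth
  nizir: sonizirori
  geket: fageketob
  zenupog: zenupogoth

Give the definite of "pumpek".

pumpekkast

"pumpek" ends in -k. The stems ending in -k (murhik → murhikkast, bedunwik → bedunwikkast, tikovek → tikovekkast) double the final consonant and add -ast.
So pumpek → pumpekkast.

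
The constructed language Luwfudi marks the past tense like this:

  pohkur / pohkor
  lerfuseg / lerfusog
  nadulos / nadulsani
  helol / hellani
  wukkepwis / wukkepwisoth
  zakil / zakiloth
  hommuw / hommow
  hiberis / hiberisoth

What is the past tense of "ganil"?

ganiloth

wukkepwis and nadulos both end in -s yet inflect differently (wukkepwisoth, nadulsani), so the final letter is not what conditions the rule; the last vowel is.
"ganil" has last vowel 'i'. The stems whose last vowel is 'i' (wukkepwis → wukkepwisoth, hiberis → hiberisoth, zakil → zakiloth) add -oth.
So ganil → ganiloth.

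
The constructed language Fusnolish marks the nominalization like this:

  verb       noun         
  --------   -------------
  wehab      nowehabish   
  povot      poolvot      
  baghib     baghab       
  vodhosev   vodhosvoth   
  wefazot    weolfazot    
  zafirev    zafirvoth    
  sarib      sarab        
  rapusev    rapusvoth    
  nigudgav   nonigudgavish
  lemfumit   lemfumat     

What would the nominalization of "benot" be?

lemfumit and povot both end in -t yet inflect differently (lemfumat, poolvot), so the final letter is not what conditions the rule; the last vowel is.
"benot" has last vowel 'o'. The stems whose last vowel is 'o' (povot → poolvot, wefazot → weolfazot) insert -ol- after the first vowel.
The other patterns: stems whose last vowel is 'i' change the last vowel to 'a'; stems whose last vowel is 'a' add no- … -ish around the stem; stems whose last vowel is 'e' delete the last vowel and add -oth.
So benot → beolnot.

beolnot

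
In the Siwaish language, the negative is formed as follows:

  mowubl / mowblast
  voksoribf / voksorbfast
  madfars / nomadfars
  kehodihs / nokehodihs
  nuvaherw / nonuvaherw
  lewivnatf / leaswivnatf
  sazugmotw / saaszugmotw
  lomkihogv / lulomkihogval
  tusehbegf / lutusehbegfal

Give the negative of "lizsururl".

"lizsururl" has second-to-last letter 'r'. The stems whose second-to-last letter is 'r' (madfars → nomadfars, nuvaherw → nonuvaherw) add the prefix no-.
So lizsururl → nolizsururl.

nolizsururl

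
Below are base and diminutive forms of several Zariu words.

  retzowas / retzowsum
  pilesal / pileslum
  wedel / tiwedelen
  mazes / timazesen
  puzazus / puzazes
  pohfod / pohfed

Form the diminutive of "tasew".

wedel and pilesal both end in -l yet inflect differently (tiwedelen, pileslum), so the final letter is not what conditions the rule; the last vowel is.
"tasew" has last vowel 'e'. The stems whose last vowel is 'e' (wedel → tiwedelen, mazes → timazesen) add ti- … -en around the stem.
The other patterns: stems whose last vowel is 'a' delete the last vowel and add -um; stems whose last vowel is 'o' or 'u' change the last vowel to 'e'.
So tasew → titasewen.

titasewen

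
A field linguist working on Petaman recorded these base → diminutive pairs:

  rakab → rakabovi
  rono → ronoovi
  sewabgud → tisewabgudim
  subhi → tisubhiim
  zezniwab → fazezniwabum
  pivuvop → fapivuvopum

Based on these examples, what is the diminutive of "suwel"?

rakab and zezniwab both end in -b yet inflect differently (rakabovi, fazezniwabum), so the final letter is not what conditions the rule; the first letter is.
"suwel" begins with s-. The stems beginning with s- (sewabgud → tisewabgudim, subhi → tisubhiim) add ti- … -im around the stem.
The other patterns: stems beginning with r- add -ovi; stems beginning with p- or z- add fa- … -um around the stem.
So suwel → tisuwelim.

tisuwelim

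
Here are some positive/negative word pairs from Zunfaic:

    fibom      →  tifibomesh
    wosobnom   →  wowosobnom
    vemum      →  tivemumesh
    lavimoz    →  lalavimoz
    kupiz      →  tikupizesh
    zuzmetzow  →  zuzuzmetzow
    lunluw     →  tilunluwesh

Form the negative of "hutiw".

lavimoz and kupiz both end in -z yet inflect differently (lalavimoz, tikupizesh), so the final letter is not what conditions the rule; the number of vowels is.
"hutiw" has 2 vowels. The stems with 2 vowels (kupiz → tikupizesh, fibom → tifibomesh, vemum → tivemumesh) add ti- … -esh around the stem.
So hutiw → tihutiwesh.

tihutiwesh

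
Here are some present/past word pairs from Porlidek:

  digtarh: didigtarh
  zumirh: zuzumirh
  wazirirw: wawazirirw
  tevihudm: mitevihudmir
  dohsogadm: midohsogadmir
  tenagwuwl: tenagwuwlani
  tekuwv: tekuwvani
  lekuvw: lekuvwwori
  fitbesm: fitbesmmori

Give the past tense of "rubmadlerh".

"rubmadlerh" has second-to-last letter 'r'. The stems whose second-to-last letter is 'r' (digtarh → didigtarh, zumirh → zuzumirh, wazirirw → wawazirirw) repeat the first consonant+vowel as a prefix.
So rubmadlerh → rurubmadlerh.

rurubmadlerh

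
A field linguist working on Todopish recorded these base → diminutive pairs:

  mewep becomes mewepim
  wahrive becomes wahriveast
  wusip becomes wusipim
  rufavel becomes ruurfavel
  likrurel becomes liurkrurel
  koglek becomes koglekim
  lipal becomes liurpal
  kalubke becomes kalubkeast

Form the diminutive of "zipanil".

kalubke and rufavel both have last vowel 'e' yet inflect differently (kalubkeast, ruurfavel), so the last vowel is not what conditions the rule; the final letter is.
"zipanil" ends in -l. The stems ending in -l (rufavel → ruurfavel, likrurel → liurkrurel, lipal → liurpal) insert -ur- after the first vowel.
The other patterns: stems ending in -e add -ast; stems ending in -k or -p add -im.
So zipanil → ziurpanil.

ziurpanil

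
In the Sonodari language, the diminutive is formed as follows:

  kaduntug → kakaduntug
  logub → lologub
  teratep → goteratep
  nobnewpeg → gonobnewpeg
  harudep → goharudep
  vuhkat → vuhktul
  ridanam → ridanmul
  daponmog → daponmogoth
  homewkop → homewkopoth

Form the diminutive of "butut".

kaduntug and nobnewpeg both end in -g yet inflect differently (kakaduntug, gonobnewpeg), so the final letter is not what conditions the rule; the last vowel is.
"butut" has last vowel 'u'. The stems whose last vowel is 'u' (kaduntug → kakaduntug, logub → lologub) repeat the first consonant+vowel as a prefix.
The other patterns: stems whose last vowel is 'e' add the prefix go-; stems whose last vowel is 'a' delete the last vowel and add -ul; stems whose last vowel is 'o' add -oth.
So butut → bubutut.

bubutut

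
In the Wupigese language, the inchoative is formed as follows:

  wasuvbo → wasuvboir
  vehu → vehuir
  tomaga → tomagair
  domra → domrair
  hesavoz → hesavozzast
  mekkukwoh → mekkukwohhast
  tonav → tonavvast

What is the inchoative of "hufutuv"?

hufutuvvast

wasuvbo and hesavoz both have last vowel 'o' yet inflect differently (wasuvboir, hesavozzast), so the last vowel is not what conditions the rule; whether the stem ends in a vowel or a consonant is.
"hufutuv" ends in a consonant. The stems ending in a consonant (hesavoz → hesavozzast, mekkukwoh → mekkukwohhast, tonav → tonavvast) double the final consonant and add -ast.
So hufutuv → hufutuvvast.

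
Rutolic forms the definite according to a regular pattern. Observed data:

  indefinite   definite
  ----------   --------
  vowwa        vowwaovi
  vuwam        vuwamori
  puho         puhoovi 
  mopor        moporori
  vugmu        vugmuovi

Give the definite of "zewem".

zewemori

puho and mopor both have last vowel 'o' yet inflect differently (puhoovi, moporori), so the last vowel is not what conditions the rule; whether the stem ends in a vowel or a consonant is.
"zewem" ends in a consonant. The stems ending in a consonant (mopor → moporori, vuwam → vuwamori) add -ori.
The other pattern: stems ending in a vowel add -ovi.
So zewem → zewemori.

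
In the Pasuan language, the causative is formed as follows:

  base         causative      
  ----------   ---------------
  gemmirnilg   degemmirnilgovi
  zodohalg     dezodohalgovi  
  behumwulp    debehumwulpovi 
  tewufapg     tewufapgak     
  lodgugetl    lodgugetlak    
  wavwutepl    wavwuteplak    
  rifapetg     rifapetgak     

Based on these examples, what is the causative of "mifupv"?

"mifupv" has second-to-last letter 'p'. The stems whose second-to-last letter is 'p' (tewufapg → tewufapgak, wavwutepl → wavwuteplak) add -ak.
So mifupv → mifupvak.

mifupvak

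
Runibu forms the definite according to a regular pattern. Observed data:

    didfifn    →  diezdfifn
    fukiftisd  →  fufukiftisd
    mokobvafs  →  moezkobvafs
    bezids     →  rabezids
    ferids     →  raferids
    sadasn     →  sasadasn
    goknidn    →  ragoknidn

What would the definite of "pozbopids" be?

rapozbopids

"pozbopids" has second-to-last letter 'd'. The stems whose second-to-last letter is 'd' (ferids → raferids, goknidn → ragoknidn, bezids → rabezids) add the prefix ra-.
So pozbopids → rapozbopids.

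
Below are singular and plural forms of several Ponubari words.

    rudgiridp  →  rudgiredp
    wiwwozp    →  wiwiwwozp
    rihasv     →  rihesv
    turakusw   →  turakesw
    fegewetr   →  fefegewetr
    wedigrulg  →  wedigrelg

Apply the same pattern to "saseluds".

wiwwozp and rudgiridp both end in -p yet inflect differently (wiwiwwozp, rudgiredp), so the final letter is not what conditions the rule; the second-to-last letter is.
"saseluds" has second-to-last letter 'd'. The one such stem in the data (rudgiridp → rudgiredp) changes the last vowel to 'e' (as do wedigrulg, rihasv), so the same rule applies.
The other pattern: stems whose second-to-last letter is 't' or 'z' repeat the first consonant+vowel as a prefix.
So saseluds → saseleds.

saseleds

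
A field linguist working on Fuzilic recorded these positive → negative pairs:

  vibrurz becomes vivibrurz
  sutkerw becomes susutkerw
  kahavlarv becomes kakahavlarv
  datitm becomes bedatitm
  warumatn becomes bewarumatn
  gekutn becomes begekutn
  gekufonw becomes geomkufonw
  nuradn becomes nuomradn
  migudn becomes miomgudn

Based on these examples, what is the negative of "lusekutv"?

"lusekutv" has second-to-last letter 't'. The stems whose second-to-last letter is 't' (datitm → bedatitm, warumatn → bewarumatn, gekutn → begekutn) add the prefix be-.
So lusekutv → belusekutv.

belusekutv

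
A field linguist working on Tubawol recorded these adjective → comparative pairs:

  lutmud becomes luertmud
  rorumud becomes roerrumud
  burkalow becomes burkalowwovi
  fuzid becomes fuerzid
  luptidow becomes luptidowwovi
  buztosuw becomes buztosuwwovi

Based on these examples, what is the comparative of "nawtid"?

naerwtid

buztosuw and rorumud both have last vowel 'u' yet inflect differently (buztosuwwovi, roerrumud), so the last vowel is not what conditions the rule; the final letter is.
"nawtid" ends in -d. The stems ending in -d (rorumud → roerrumud, lutmud → luertmud, fuzid → fuerzid) insert -er- after the first vowel.
The other pattern: stems ending in -w double the final consonant and add -ovi.
So nawtid → naerwtid.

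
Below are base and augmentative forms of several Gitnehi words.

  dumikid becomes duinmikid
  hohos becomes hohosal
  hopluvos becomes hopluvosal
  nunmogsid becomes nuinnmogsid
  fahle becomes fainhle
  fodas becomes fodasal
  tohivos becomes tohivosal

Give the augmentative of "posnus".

fodas and fahle both begin with f- yet inflect differently (fodasal, fainhle), so the first letter is not what conditions the rule; the final letter is.
"posnus" ends in -s. The stems ending in -s (tohivos → tohivosal, fodas → fodasal, hohos → hohosal) add -al.
The other pattern: stems ending in -d or -e insert -in- after the first vowel.
So posnus → posnusal.

posnusal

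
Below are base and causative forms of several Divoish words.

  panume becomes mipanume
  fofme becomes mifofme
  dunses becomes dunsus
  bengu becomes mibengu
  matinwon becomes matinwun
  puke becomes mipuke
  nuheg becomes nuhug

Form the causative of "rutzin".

rutzun

"rutzin" ends in a consonant. The stems ending in a consonant (dunses → dunsus, nuheg → nuhug, matinwon → matinwun) change the last vowel to 'u'.
So rutzin → rutzun.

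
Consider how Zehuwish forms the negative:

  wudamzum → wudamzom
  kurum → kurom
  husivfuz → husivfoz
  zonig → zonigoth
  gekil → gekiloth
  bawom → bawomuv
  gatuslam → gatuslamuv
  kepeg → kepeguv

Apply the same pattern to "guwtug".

wudamzum and bawom both end in -m yet inflect differently (wudamzom, bawomuv), so the final letter is not what conditions the rule; the last vowel is.
"guwtug" has last vowel 'u'. The stems whose last vowel is 'u' (wudamzum → wudamzom, kurum → kurom, husivfuz → husivfoz) change the last vowel to 'o'.
So guwtug → guwtog.

guwtog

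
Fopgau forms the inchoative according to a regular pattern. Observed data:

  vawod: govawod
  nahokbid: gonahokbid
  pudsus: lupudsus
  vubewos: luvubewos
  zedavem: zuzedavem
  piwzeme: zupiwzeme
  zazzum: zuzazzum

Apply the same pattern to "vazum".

vawod and vubewos both have last vowel 'o' yet inflect differently (govawod, luvubewos), so the last vowel is not what conditions the rule; the final letter is.
"vazum" ends in -m. The stems ending in -m (zedavem → zuzedavem, zazzum → zuzazzum) add the prefix zu-.
So vazum → zuvazum.

zuvazum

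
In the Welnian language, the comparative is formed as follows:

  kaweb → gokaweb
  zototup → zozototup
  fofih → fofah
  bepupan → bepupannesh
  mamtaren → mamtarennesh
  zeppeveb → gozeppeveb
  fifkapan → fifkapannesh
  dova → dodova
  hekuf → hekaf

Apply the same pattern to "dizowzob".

godizowzob

mamtaren and zeppeveb both have last vowel 'e' yet inflect differently (mamtarennesh, gozeppeveb), so the last vowel is not what conditions the rule; the final letter is.
"dizowzob" ends in -b. The stems ending in -b (zeppeveb → gozeppeveb, kaweb → gokaweb) add the prefix go-.
So dizowzob → godizowzob.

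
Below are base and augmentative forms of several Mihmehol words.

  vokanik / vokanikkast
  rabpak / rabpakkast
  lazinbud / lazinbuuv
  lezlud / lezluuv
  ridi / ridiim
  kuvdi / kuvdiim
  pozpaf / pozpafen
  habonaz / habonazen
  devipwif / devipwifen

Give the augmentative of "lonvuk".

lonvukkast

vokanik and ridi both have last vowel 'i' yet inflect differently (vokanikkast, ridiim), so the last vowel is not what conditions the rule; the final letter is.
"lonvuk" ends in -k. The stems ending in -k (vokanik → vokanikkast, rabpak → rabpakkast) double the final consonant and add -ast.
So lonvuk → lonvukkast.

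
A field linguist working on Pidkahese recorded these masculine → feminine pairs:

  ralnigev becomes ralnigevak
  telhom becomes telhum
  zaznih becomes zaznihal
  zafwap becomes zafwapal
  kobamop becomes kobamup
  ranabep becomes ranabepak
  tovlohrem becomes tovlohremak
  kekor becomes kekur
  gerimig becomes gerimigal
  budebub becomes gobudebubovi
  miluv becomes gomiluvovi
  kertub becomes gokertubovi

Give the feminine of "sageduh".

gosageduhovi

tovlohrem and telhom both end in -m yet inflect differently (tovlohremak, telhum), so the final letter is not what conditions the rule; the last vowel is.
"sageduh" has last vowel 'u'. The stems whose last vowel is 'u' (kertub → gokertubovi, budebub → gobudebubovi, miluv → gomiluvovi) add go- … -ovi around the stem.
So sageduh → gosageduhovi.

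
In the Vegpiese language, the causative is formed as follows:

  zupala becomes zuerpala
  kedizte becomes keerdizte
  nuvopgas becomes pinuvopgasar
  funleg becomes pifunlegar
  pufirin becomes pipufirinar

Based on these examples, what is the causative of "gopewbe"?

goerpewbe

nuvopgas and zupala both have last vowel 'a' yet inflect differently (pinuvopgasar, zuerpala), so the last vowel is not what conditions the rule; whether the stem ends in a vowel or a consonant is.
"gopewbe" ends in a vowel. The stems ending in a vowel (zupala → zuerpala, kedizte → keerdizte) insert -er- after the first vowel.
The other pattern: stems ending in a consonant add pi- … -ar around the stem.
So gopewbe → goerpewbe.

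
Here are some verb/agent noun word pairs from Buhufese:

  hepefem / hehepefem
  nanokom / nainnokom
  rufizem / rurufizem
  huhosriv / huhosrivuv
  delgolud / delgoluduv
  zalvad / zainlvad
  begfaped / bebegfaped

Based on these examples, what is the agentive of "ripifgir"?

hepefem and nanokom both end in -m yet inflect differently (hehepefem, nainnokom), so the final letter is not what conditions the rule; the last vowel is.
"ripifgir" has last vowel 'i'. The one such stem in the data (huhosriv → huhosrivuv) adds -uv, so the same rule applies.
The other patterns: stems whose last vowel is 'e' repeat the first consonant+vowel as a prefix; stems whose last vowel is 'a' or 'o' insert -in- after the first vowel.
So ripifgir → ripifgiruv.

ripifgiruv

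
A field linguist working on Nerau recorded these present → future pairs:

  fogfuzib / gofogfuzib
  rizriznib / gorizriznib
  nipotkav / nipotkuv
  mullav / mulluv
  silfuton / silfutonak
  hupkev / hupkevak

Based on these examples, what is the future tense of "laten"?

nipotkav and hupkev both end in -v yet inflect differently (nipotkuv, hupkevak), so the final letter is not what conditions the rule; the last vowel is.
"laten" has last vowel 'e'. The one such stem in the data (hupkev → hupkevak) adds -ak, so the same rule applies.
So laten → latenak.

latenak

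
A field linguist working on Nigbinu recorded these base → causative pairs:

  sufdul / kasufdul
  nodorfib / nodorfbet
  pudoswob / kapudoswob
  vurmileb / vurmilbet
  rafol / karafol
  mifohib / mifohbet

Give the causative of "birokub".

"birokub" has last vowel 'u'. The one such stem in the data (sufdul → kasufdul) adds the prefix ka-, so the same rule applies.
So birokub → kabirokub.

kabirokub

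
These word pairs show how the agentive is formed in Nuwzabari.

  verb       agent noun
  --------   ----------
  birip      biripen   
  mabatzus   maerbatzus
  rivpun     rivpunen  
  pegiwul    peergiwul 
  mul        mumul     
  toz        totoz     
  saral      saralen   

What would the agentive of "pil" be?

pipil

mul and saral both end in -l yet inflect differently (mumul, saralen), so the final letter is not what conditions the rule; the number of vowels is.
"pil" has 1 vowel. The stems with 1 vowel (mul → mumul, toz → totoz) repeat the first consonant+vowel as a prefix.
So pil → pipil.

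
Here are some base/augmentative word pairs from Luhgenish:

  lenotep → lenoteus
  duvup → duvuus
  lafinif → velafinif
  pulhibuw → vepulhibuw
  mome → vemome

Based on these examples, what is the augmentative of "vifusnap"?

"vifusnap" ends in -p. The stems ending in -p (lenotep → lenoteus, duvup → duvuus) drop the final letter and add -us.
The other pattern: stems ending in -e, -f or -w add the prefix ve-.
So vifusnap → vifusnaus.

vifusnaus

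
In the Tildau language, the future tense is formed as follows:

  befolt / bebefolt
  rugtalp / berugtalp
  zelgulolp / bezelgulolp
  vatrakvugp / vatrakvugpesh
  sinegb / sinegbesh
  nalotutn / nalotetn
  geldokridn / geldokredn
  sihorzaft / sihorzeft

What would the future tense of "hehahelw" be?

behehahelw

"hehahelw" has second-to-last letter 'l'. The stems whose second-to-last letter is 'l' (befolt → bebefolt, rugtalp → berugtalp, zelgulolp → bezelgulolp) add the prefix be-.
The other patterns: stems whose second-to-last letter is 'g' add -esh; stems whose second-to-last letter is 'd', 'f' or 't' change the last vowel to 'e'.
So hehahelw → behehahelw.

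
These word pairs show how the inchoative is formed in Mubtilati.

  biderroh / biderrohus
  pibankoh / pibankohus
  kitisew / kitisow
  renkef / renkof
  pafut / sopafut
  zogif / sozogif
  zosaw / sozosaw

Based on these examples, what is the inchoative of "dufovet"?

renkef and zogif both end in -f yet inflect differently (renkof, sozogif), so the final letter is not what conditions the rule; the last vowel is.
"dufovet" has last vowel 'e'. The stems whose last vowel is 'e' (kitisew → kitisow, renkef → renkof) change the last vowel to 'o'.
The other patterns: stems whose last vowel is 'o' add -us; stems whose last vowel is 'a', 'i' or 'u' add the prefix so-.
So dufovet → dufovot.

dufovot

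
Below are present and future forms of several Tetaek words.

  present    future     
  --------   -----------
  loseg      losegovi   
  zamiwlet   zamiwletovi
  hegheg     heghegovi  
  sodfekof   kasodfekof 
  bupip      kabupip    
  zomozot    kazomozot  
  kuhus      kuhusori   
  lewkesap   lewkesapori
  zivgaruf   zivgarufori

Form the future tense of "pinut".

pinutori

zamiwlet and zomozot both end in -t yet inflect differently (zamiwletovi, kazomozot), so the final letter is not what conditions the rule; the last vowel is.
"pinut" has last vowel 'u'. The stems whose last vowel is 'u' (kuhus → kuhusori, zivgaruf → zivgarufori) add -ori.
So pinut → pinutori.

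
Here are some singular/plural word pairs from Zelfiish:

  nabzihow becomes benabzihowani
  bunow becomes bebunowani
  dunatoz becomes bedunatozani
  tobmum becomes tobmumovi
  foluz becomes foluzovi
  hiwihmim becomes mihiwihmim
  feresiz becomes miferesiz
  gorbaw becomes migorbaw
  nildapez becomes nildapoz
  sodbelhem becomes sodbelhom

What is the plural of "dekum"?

dekumovi

dunatoz and foluz both end in -z yet inflect differently (bedunatozani, foluzovi), so the final letter is not what conditions the rule; the last vowel is.
"dekum" has last vowel 'u'. The stems whose last vowel is 'u' (tobmum → tobmumovi, foluz → foluzovi) add -ovi.
The other patterns: stems whose last vowel is 'o' add be- … -ani around the stem; stems whose last vowel is 'a' or 'i' add the prefix mi-; stems whose last vowel is 'e' change the last vowel to 'o'.
So dekum → dekumovi.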